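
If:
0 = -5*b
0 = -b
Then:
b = 0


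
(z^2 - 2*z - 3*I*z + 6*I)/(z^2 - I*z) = (z^2 - 2*z - 3*I*z + 6*I)/(z*(z - I))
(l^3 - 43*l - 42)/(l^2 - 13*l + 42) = (l^2 + 7*l + 6)/(l - 6)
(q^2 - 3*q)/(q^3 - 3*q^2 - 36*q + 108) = q/(q^2 - 36)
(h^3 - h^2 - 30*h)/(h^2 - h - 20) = h*(-h^2 + h + 30)/(-h^2 + h + 20)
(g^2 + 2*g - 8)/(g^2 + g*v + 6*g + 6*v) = (g^2 + 2*g - 8)/(g^2 + g*v + 6*g + 6*v)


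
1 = 1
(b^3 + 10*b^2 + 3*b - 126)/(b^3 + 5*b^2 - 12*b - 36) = (b + 7)/(b + 2)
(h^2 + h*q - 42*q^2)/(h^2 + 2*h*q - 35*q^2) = (-h + 6*q)/(-h + 5*q)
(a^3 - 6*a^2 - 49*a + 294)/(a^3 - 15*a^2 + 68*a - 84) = (a + 7)/(a - 2)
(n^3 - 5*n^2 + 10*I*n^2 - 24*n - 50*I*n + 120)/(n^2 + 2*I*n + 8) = (n^2 + n*(-5 + 6*I) - 30*I)/(n - 2*I)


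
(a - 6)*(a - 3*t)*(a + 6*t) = a^3 + 3*a^2*t - 6*a^2 - 18*a*t^2 - 18*a*t + 108*t^2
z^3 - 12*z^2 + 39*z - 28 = (z - 7)*(z - 4)*(z - 1)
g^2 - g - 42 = (g - 7)*(g + 6)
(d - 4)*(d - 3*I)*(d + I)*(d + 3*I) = d^4 - 4*d^3 + I*d^3 + 9*d^2 - 4*I*d^2 - 36*d + 9*I*d - 36*I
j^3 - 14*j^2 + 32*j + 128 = (j - 8)^2*(j + 2)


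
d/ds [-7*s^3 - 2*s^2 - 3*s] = -21*s^2 - 4*s - 3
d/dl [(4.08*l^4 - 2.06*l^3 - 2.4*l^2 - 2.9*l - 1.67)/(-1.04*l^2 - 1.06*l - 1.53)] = (-8.4864*l^5 - 10.832*l^4 - 20.6024*l^3 + 8.9834*l^2 + 3.8704*l + 2.6668)/(1.0816*l^4 + 2.2048*l^3 + 4.306*l^2 + 3.2436*l + 2.3409)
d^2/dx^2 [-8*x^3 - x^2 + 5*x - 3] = -48*x - 2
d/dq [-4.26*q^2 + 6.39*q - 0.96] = 6.39 - 8.52*q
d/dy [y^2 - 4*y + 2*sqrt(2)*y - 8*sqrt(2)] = 2*y - 4 + 2*sqrt(2)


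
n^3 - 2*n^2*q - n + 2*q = (n - 1)*(n + 1)*(n - 2*q)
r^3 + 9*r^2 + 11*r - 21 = (r - 1)*(r + 3)*(r + 7)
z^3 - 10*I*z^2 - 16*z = z*(z - 8*I)*(z - 2*I)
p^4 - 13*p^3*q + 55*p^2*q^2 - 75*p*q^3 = p*(p - 5*q)^2*(p - 3*q)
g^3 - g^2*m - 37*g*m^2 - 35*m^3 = (g - 7*m)*(g + m)*(g + 5*m)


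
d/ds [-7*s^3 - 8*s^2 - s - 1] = -21*s^2 - 16*s - 1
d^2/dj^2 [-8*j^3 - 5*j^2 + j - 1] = -48*j - 10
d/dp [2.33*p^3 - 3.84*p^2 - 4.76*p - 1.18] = 6.99*p^2 - 7.68*p - 4.76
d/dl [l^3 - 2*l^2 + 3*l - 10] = 3*l^2 - 4*l + 3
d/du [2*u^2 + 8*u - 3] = 4*u + 8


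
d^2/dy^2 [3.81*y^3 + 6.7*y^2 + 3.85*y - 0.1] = 22.86*y + 13.4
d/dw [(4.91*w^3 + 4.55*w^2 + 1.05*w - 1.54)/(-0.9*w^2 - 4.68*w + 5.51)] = (-4.419*w^4 - 45.9576*w^3 + 60.8133*w^2 + 47.369*w - 1.4217)/(0.81*w^4 + 8.424*w^3 + 11.9844*w^2 - 51.5736*w + 30.3601)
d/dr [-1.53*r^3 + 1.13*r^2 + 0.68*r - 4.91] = -4.59*r^2 + 2.26*r + 0.68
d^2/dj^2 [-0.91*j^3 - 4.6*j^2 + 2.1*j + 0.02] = -5.46*j - 9.2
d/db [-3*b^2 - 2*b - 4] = -6*b - 2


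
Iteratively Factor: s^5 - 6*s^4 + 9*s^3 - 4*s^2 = (s - 4)*(s^4 - 2*s^3 + s^2) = (s - 4)*(s - 1)*(s^3 - s^2) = s*(s - 4)*(s - 1)*(s^2 - s) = s^2*(s - 4)*(s - 1)*(s - 1)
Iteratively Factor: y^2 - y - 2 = (y + 1)*(y - 2)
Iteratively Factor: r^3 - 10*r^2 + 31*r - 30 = (r - 3)*(r^2 - 7*r + 10) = (r - 3)*(r - 2)*(r - 5)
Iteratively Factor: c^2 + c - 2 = (c - 1)*(c + 2)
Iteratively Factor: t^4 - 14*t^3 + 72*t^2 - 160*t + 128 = (t - 4)*(t^3 - 10*t^2 + 32*t - 32) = (t - 4)*(t - 2)*(t^2 - 8*t + 16) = (t - 4)^2*(t - 2)*(t - 4)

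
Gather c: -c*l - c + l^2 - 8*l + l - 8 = c*(-l - 1) + l^2 - 7*l - 8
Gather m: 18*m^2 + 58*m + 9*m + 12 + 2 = 18*m^2 + 67*m + 14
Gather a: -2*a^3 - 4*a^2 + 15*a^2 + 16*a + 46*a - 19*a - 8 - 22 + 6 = -2*a^3 + 11*a^2 + 43*a - 24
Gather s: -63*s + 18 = 18 - 63*s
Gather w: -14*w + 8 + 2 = 10 - 14*w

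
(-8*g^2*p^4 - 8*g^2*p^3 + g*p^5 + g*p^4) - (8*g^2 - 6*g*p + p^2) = -8*g^2*p^4 - 8*g^2*p^3 - 8*g^2 + g*p^5 + g*p^4 + 6*g*p - p^2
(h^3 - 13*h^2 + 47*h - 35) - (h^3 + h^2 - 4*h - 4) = -14*h^2 + 51*h - 31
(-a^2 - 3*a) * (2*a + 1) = -2*a^3 - 7*a^2 - 3*a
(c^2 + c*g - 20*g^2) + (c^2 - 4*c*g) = 2*c^2 - 3*c*g - 20*g^2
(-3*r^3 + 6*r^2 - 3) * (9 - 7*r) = 21*r^4 - 69*r^3 + 54*r^2 + 21*r - 27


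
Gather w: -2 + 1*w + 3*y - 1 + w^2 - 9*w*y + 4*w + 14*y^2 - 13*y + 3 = w^2 + w*(5 - 9*y) + 14*y^2 - 10*y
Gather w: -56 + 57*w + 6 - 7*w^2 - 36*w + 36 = -7*w^2 + 21*w - 14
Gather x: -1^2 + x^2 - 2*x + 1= x^2 - 2*x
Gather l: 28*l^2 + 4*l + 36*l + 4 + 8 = 28*l^2 + 40*l + 12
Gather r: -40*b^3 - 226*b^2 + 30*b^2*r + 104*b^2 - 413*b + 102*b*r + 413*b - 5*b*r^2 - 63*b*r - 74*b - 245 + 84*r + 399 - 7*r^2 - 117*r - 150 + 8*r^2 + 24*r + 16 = -40*b^3 - 122*b^2 - 74*b + r^2*(1 - 5*b) + r*(30*b^2 + 39*b - 9) + 20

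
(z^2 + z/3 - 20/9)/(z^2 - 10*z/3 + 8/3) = (z + 5/3)/(z - 2)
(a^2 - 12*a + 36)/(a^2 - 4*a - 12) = (a - 6)/(a + 2)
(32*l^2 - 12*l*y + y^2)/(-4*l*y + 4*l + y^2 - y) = (-8*l + y)/(y - 1)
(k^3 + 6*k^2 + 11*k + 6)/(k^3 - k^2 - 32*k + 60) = (k^3 + 6*k^2 + 11*k + 6)/(k^3 - k^2 - 32*k + 60)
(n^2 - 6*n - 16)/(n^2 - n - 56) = (n + 2)/(n + 7)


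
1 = 1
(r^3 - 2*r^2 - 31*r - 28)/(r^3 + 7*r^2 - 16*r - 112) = (r^2 - 6*r - 7)/(r^2 + 3*r - 28)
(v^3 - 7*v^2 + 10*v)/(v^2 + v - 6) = v*(v - 5)/(v + 3)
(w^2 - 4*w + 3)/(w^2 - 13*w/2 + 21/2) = 2*(w - 1)/(2*w - 7)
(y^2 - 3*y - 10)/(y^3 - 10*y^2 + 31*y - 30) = (y + 2)/(y^2 - 5*y + 6)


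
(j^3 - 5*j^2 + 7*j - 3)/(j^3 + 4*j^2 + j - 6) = (j^2 - 4*j + 3)/(j^2 + 5*j + 6)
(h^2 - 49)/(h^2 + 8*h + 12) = (h^2 - 49)/(h^2 + 8*h + 12)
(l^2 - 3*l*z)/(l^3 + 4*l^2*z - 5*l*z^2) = (l - 3*z)/(l^2 + 4*l*z - 5*z^2)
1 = 1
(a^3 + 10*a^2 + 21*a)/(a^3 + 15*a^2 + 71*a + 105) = a/(a + 5)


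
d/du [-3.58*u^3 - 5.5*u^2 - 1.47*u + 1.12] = -10.74*u^2 - 11.0*u - 1.47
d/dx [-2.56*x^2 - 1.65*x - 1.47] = -5.12*x - 1.65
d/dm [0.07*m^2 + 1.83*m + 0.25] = 0.14*m + 1.83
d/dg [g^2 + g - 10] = 2*g + 1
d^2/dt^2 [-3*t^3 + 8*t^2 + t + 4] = 16 - 18*t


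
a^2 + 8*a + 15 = (a + 3)*(a + 5)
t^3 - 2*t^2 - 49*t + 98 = (t - 7)*(t - 2)*(t + 7)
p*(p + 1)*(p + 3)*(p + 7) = p^4 + 11*p^3 + 31*p^2 + 21*p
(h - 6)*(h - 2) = h^2 - 8*h + 12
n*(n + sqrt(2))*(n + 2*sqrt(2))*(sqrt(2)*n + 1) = sqrt(2)*n^4 + 7*n^3 + 7*sqrt(2)*n^2 + 4*n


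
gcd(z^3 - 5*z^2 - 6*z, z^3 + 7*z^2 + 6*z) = z^2 + z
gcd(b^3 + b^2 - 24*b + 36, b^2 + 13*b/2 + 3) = b + 6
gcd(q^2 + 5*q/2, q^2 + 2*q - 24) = 1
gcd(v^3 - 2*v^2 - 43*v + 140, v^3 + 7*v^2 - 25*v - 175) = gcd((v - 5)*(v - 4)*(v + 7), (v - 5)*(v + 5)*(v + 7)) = v^2 + 2*v - 35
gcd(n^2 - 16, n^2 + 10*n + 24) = n + 4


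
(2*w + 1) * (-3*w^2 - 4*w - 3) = -6*w^3 - 11*w^2 - 10*w - 3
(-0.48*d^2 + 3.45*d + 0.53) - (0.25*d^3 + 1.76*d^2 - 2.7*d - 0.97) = -0.25*d^3 - 2.24*d^2 + 6.15*d + 1.5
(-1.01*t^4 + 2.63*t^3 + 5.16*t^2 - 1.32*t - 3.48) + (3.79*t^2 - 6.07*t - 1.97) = -1.01*t^4 + 2.63*t^3 + 8.95*t^2 - 7.39*t - 5.45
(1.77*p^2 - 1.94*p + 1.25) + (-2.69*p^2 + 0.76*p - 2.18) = -0.92*p^2 - 1.18*p - 0.93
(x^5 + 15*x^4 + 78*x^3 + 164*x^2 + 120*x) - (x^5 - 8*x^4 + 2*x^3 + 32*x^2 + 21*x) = 23*x^4 + 76*x^3 + 132*x^2 + 99*x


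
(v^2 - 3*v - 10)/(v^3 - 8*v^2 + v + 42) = (v - 5)/(v^2 - 10*v + 21)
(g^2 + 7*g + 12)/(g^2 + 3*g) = (g + 4)/g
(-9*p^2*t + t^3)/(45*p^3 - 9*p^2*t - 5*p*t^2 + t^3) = -t/(5*p - t)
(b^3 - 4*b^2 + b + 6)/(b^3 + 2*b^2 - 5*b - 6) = (b - 3)/(b + 3)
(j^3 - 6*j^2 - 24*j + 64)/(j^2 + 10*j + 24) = (j^2 - 10*j + 16)/(j + 6)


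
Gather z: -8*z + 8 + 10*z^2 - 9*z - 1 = 10*z^2 - 17*z + 7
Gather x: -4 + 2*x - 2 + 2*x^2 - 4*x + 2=2*x^2 - 2*x - 4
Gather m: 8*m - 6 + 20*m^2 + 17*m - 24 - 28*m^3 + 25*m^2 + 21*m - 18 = -28*m^3 + 45*m^2 + 46*m - 48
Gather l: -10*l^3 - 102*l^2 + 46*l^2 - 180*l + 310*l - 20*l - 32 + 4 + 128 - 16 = -10*l^3 - 56*l^2 + 110*l + 84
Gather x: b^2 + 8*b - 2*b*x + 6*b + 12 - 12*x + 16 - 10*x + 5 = b^2 + 14*b + x*(-2*b - 22) + 33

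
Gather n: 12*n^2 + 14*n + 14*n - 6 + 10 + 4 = 12*n^2 + 28*n + 8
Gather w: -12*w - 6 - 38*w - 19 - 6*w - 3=-56*w - 28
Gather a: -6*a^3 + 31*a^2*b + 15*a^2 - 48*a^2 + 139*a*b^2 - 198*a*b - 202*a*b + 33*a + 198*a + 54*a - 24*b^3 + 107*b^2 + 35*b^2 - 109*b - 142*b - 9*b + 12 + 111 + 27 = -6*a^3 + a^2*(31*b - 33) + a*(139*b^2 - 400*b + 285) - 24*b^3 + 142*b^2 - 260*b + 150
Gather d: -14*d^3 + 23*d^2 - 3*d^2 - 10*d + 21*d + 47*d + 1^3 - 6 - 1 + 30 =-14*d^3 + 20*d^2 + 58*d + 24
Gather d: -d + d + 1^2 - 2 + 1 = 0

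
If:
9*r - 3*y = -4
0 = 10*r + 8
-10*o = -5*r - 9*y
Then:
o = -34/25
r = -4/5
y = -16/15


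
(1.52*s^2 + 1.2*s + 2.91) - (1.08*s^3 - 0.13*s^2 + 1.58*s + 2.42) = -1.08*s^3 + 1.65*s^2 - 0.38*s + 0.49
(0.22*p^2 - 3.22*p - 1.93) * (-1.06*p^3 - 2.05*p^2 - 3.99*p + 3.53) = -0.2332*p^5 + 2.9622*p^4 + 7.769*p^3 + 17.5809*p^2 - 3.6659*p - 6.8129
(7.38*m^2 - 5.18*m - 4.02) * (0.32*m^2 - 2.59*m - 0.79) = 2.3616*m^4 - 20.7718*m^3 + 6.2996*m^2 + 14.504*m + 3.1758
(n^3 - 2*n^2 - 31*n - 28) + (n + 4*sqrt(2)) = n^3 - 2*n^2 - 30*n - 28 + 4*sqrt(2)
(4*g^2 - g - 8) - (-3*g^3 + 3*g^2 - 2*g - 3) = 3*g^3 + g^2 + g - 5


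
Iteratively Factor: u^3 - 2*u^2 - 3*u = (u - 3)*(u^2 + u) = u*(u - 3)*(u + 1)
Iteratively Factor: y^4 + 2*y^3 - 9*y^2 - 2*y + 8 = (y + 1)*(y^3 + y^2 - 10*y + 8) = (y + 1)*(y + 4)*(y^2 - 3*y + 2) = (y - 2)*(y + 1)*(y + 4)*(y - 1)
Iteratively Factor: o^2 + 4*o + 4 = (o + 2)*(o + 2)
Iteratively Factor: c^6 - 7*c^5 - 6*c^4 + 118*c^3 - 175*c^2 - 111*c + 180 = (c - 1)*(c^5 - 6*c^4 - 12*c^3 + 106*c^2 - 69*c - 180) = (c - 3)*(c - 1)*(c^4 - 3*c^3 - 21*c^2 + 43*c + 60) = (c - 3)*(c - 1)*(c + 4)*(c^3 - 7*c^2 + 7*c + 15) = (c - 3)*(c - 1)*(c + 1)*(c + 4)*(c^2 - 8*c + 15) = (c - 5)*(c - 3)*(c - 1)*(c + 1)*(c + 4)*(c - 3)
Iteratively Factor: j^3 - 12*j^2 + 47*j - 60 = (j - 3)*(j^2 - 9*j + 20) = (j - 5)*(j - 3)*(j - 4)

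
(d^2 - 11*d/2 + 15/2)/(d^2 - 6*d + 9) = (d - 5/2)/(d - 3)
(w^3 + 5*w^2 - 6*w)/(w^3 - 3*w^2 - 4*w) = (-w^2 - 5*w + 6)/(-w^2 + 3*w + 4)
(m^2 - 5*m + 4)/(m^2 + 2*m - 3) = (m - 4)/(m + 3)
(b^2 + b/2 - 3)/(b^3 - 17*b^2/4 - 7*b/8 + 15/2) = 4*(b + 2)/(4*b^2 - 11*b - 20)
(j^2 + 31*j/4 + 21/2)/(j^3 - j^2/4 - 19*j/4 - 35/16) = 4*(j + 6)/(4*j^2 - 8*j - 5)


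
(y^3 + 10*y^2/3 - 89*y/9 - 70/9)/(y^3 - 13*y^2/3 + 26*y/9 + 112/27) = 3*(y + 5)/(3*y - 8)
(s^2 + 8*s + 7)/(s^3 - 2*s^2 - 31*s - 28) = (s + 7)/(s^2 - 3*s - 28)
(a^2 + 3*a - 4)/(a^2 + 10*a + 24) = (a - 1)/(a + 6)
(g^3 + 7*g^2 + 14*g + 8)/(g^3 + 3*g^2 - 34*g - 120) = (g^2 + 3*g + 2)/(g^2 - g - 30)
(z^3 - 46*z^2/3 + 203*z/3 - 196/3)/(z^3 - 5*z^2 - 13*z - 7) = (3*z^2 - 25*z + 28)/(3*(z^2 + 2*z + 1))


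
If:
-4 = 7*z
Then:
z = -4/7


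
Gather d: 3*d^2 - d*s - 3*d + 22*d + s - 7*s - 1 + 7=3*d^2 + d*(19 - s) - 6*s + 6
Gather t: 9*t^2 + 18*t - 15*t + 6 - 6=9*t^2 + 3*t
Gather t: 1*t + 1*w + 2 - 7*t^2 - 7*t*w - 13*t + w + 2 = -7*t^2 + t*(-7*w - 12) + 2*w + 4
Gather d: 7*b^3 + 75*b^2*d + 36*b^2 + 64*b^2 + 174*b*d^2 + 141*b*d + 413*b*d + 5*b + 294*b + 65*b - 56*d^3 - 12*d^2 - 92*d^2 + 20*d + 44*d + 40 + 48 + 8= 7*b^3 + 100*b^2 + 364*b - 56*d^3 + d^2*(174*b - 104) + d*(75*b^2 + 554*b + 64) + 96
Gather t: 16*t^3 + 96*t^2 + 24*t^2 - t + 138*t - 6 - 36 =16*t^3 + 120*t^2 + 137*t - 42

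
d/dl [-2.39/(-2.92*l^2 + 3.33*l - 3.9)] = (7.9587 - 13.9576*l)/(2.92*l^2 - 3.33*l + 3.9)^2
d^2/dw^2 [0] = 0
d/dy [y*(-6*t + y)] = -6*t + 2*y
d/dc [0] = 0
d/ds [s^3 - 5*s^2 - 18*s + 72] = 3*s^2 - 10*s - 18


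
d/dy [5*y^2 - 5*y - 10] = 10*y - 5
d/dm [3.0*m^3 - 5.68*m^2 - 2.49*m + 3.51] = 9.0*m^2 - 11.36*m - 2.49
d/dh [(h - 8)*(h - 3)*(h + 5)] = 3*h^2 - 12*h - 31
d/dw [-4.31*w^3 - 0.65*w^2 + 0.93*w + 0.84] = -12.93*w^2 - 1.3*w + 0.93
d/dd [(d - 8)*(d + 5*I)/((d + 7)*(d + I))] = (d^2*(15 - 4*I) + 94*I*d - 75 + 224*I)/(d^4 + d^3*(14 + 2*I) + d^2*(48 + 28*I) + d*(-14 + 98*I) - 49)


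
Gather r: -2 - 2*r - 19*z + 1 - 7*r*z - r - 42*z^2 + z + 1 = r*(-7*z - 3) - 42*z^2 - 18*z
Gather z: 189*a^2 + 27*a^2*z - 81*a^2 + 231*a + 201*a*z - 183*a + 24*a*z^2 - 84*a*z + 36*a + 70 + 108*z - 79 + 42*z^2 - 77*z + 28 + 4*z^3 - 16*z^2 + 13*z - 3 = 108*a^2 + 84*a + 4*z^3 + z^2*(24*a + 26) + z*(27*a^2 + 117*a + 44) + 16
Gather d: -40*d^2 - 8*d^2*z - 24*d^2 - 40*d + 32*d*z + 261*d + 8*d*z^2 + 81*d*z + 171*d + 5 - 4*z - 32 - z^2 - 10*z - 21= d^2*(-8*z - 64) + d*(8*z^2 + 113*z + 392) - z^2 - 14*z - 48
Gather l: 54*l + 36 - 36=54*l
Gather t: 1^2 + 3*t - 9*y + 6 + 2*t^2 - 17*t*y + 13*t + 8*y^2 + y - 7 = 2*t^2 + t*(16 - 17*y) + 8*y^2 - 8*y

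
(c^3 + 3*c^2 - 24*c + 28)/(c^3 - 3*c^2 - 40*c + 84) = (c^2 + 5*c - 14)/(c^2 - c - 42)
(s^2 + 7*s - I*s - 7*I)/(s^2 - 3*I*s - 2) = (s + 7)/(s - 2*I)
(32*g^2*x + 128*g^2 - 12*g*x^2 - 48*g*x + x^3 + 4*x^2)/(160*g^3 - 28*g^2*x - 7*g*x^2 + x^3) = (x + 4)/(5*g + x)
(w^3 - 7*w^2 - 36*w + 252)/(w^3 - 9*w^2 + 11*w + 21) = (w^2 - 36)/(w^2 - 2*w - 3)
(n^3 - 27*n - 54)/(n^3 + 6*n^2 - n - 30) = (n^2 - 3*n - 18)/(n^2 + 3*n - 10)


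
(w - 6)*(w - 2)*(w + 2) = w^3 - 6*w^2 - 4*w + 24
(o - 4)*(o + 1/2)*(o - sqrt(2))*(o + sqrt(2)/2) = o^4 - 7*o^3/2 - sqrt(2)*o^3/2 - 3*o^2 + 7*sqrt(2)*o^2/4 + sqrt(2)*o + 7*o/2 + 2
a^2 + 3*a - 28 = (a - 4)*(a + 7)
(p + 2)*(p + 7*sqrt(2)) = p^2 + 2*p + 7*sqrt(2)*p + 14*sqrt(2)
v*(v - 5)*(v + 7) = v^3 + 2*v^2 - 35*v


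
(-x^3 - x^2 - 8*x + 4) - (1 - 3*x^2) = -x^3 + 2*x^2 - 8*x + 3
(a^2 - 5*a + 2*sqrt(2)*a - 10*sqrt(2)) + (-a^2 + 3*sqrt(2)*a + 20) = -5*a + 5*sqrt(2)*a - 10*sqrt(2) + 20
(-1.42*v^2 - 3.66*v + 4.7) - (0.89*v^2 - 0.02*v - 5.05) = -2.31*v^2 - 3.64*v + 9.75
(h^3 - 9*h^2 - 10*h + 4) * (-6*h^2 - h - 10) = -6*h^5 + 53*h^4 + 59*h^3 + 76*h^2 + 96*h - 40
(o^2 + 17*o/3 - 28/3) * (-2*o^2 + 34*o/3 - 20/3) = -2*o^4 + 686*o^2/9 - 1292*o/9 + 560/9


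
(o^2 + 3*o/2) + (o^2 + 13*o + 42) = 2*o^2 + 29*o/2 + 42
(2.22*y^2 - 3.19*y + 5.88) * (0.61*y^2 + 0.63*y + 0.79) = 1.3542*y^4 - 0.5473*y^3 + 3.3309*y^2 + 1.1843*y + 4.6452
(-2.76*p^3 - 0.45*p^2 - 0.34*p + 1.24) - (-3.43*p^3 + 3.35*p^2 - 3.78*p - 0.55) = 0.67*p^3 - 3.8*p^2 + 3.44*p + 1.79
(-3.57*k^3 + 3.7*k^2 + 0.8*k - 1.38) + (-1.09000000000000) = -3.57*k^3 + 3.7*k^2 + 0.8*k - 2.47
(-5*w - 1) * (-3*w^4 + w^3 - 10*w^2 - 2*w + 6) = 15*w^5 - 2*w^4 + 49*w^3 + 20*w^2 - 28*w - 6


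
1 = 1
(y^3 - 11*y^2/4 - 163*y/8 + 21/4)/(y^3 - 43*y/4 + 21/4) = (4*y^2 - 25*y + 6)/(2*(2*y^2 - 7*y + 3))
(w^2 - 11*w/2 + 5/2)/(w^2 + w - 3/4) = 2*(w - 5)/(2*w + 3)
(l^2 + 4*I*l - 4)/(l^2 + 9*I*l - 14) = (l + 2*I)/(l + 7*I)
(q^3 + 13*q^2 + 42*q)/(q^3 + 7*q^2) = (q + 6)/q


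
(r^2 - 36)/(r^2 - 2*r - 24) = (r + 6)/(r + 4)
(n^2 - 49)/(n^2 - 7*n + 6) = (n^2 - 49)/(n^2 - 7*n + 6)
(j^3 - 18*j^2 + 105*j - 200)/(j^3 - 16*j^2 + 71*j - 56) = (j^2 - 10*j + 25)/(j^2 - 8*j + 7)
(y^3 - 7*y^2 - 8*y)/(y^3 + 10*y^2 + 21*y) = (y^2 - 7*y - 8)/(y^2 + 10*y + 21)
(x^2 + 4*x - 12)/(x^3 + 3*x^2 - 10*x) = (x + 6)/(x*(x + 5))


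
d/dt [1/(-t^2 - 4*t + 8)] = 2*(t + 2)/(t^2 + 4*t - 8)^2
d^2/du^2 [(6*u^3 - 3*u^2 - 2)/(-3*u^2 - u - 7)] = 2*(111*u^3 - 261*u^2 - 864*u + 107)/(27*u^6 + 27*u^5 + 198*u^4 + 127*u^3 + 462*u^2 + 147*u + 343)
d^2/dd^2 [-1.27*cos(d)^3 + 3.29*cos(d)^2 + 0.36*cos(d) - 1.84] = 0.5925*cos(d) - 6.58*cos(2*d) + 2.8575*cos(3*d)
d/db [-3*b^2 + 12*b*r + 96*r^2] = -6*b + 12*r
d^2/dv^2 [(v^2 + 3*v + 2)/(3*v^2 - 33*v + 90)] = 28*(v^3 - 6*v^2 - 24*v + 148)/(3*(v^6 - 33*v^5 + 453*v^4 - 3311*v^3 + 13590*v^2 - 29700*v + 27000))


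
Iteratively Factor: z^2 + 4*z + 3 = (z + 1)*(z + 3)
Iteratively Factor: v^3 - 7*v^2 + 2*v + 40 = (v - 4)*(v^2 - 3*v - 10) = (v - 4)*(v + 2)*(v - 5)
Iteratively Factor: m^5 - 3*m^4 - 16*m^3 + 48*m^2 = (m)*(m^4 - 3*m^3 - 16*m^2 + 48*m) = m*(m + 4)*(m^3 - 7*m^2 + 12*m) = m^2*(m + 4)*(m^2 - 7*m + 12) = m^2*(m - 3)*(m + 4)*(m - 4)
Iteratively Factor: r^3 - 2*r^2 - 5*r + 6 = (r + 2)*(r^2 - 4*r + 3) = (r - 1)*(r + 2)*(r - 3)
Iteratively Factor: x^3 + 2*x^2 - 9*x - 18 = (x - 3)*(x^2 + 5*x + 6) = (x - 3)*(x + 2)*(x + 3)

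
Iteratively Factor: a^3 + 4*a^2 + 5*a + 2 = (a + 1)*(a^2 + 3*a + 2) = (a + 1)^2*(a + 2)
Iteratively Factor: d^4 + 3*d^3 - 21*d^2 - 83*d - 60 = (d + 4)*(d^3 - d^2 - 17*d - 15) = (d + 1)*(d + 4)*(d^2 - 2*d - 15) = (d + 1)*(d + 3)*(d + 4)*(d - 5)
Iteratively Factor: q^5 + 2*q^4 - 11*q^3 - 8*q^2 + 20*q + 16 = (q + 1)*(q^4 + q^3 - 12*q^2 + 4*q + 16) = (q + 1)^2*(q^3 - 12*q + 16) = (q - 2)*(q + 1)^2*(q^2 + 2*q - 8) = (q - 2)*(q + 1)^2*(q + 4)*(q - 2)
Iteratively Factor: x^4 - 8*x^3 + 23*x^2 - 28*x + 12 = (x - 2)*(x^3 - 6*x^2 + 11*x - 6) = (x - 2)^2*(x^2 - 4*x + 3) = (x - 3)*(x - 2)^2*(x - 1)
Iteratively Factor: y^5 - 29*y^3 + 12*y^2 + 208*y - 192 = (y + 4)*(y^4 - 4*y^3 - 13*y^2 + 64*y - 48) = (y - 3)*(y + 4)*(y^3 - y^2 - 16*y + 16) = (y - 4)*(y - 3)*(y + 4)*(y^2 + 3*y - 4) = (y - 4)*(y - 3)*(y + 4)^2*(y - 1)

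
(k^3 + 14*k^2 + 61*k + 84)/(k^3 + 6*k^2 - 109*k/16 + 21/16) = 16*(k^2 + 7*k + 12)/(16*k^2 - 16*k + 3)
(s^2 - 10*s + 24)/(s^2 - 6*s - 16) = (-s^2 + 10*s - 24)/(-s^2 + 6*s + 16)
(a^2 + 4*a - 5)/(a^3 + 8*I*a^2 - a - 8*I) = (a + 5)/(a^2 + a*(1 + 8*I) + 8*I)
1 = 1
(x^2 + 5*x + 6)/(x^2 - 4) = (x + 3)/(x - 2)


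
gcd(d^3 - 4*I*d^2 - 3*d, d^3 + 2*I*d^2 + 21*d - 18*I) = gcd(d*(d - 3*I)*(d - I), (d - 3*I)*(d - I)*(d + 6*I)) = d^2 - 4*I*d - 3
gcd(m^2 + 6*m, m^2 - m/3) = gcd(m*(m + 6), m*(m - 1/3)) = m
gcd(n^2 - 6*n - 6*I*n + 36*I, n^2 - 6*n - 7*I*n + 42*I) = n - 6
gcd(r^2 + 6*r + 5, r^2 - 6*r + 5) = 1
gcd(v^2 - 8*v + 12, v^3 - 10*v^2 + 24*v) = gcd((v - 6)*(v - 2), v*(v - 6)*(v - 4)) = v - 6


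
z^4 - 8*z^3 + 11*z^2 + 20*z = z*(z - 5)*(z - 4)*(z + 1)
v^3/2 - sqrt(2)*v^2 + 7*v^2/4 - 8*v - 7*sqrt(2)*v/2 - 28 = (v/2 + sqrt(2))*(v + 7/2)*(v - 4*sqrt(2))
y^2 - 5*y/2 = y*(y - 5/2)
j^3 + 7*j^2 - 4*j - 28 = (j - 2)*(j + 2)*(j + 7)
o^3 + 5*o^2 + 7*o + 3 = (o + 1)^2*(o + 3)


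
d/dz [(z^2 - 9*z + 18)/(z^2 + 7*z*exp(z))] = (z*(z + 7*exp(z))*(2*z - 9) - (z^2 - 9*z + 18)*(7*z*exp(z) + 2*z + 7*exp(z)))/(z^2*(z + 7*exp(z))^2)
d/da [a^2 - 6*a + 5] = 2*a - 6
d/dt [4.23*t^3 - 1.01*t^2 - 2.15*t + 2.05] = 12.69*t^2 - 2.02*t - 2.15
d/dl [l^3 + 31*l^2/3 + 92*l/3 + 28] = 3*l^2 + 62*l/3 + 92/3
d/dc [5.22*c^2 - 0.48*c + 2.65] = 10.44*c - 0.48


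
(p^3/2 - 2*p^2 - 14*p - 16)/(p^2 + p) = (p^3 - 4*p^2 - 28*p - 32)/(2*p*(p + 1))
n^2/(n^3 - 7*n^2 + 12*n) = n/(n^2 - 7*n + 12)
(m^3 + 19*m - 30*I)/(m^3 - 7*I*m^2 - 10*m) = (m^2 + 2*I*m + 15)/(m*(m - 5*I))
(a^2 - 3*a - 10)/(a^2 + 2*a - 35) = (a + 2)/(a + 7)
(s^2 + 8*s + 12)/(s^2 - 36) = (s + 2)/(s - 6)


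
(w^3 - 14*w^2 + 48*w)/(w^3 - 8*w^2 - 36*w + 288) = w/(w + 6)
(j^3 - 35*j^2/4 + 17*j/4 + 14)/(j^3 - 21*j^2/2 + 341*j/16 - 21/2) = 4*(j + 1)/(4*j - 3)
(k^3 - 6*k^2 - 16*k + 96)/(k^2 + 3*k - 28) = (k^2 - 2*k - 24)/(k + 7)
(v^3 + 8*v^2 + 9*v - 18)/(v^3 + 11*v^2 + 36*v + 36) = (v - 1)/(v + 2)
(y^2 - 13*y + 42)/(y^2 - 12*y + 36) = (y - 7)/(y - 6)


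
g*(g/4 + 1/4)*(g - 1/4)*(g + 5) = g^4/4 + 23*g^3/16 + 7*g^2/8 - 5*g/16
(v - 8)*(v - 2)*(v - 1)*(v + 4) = v^4 - 7*v^3 - 18*v^2 + 88*v - 64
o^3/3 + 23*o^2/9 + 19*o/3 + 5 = (o/3 + 1)*(o + 5/3)*(o + 3)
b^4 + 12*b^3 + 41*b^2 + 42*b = b*(b + 2)*(b + 3)*(b + 7)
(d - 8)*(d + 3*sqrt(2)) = d^2 - 8*d + 3*sqrt(2)*d - 24*sqrt(2)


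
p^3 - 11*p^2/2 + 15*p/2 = p*(p - 3)*(p - 5/2)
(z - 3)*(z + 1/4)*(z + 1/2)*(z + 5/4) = z^4 - z^3 - 79*z^2/16 - 97*z/32 - 15/32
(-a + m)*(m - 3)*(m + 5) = -a*m^2 - 2*a*m + 15*a + m^3 + 2*m^2 - 15*m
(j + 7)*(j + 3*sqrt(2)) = j^2 + 3*sqrt(2)*j + 7*j + 21*sqrt(2)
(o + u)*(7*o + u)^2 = 49*o^3 + 63*o^2*u + 15*o*u^2 + u^3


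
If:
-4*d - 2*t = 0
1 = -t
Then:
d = 1/2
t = -1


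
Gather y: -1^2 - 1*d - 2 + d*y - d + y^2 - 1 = d*y - 2*d + y^2 - 4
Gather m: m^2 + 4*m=m^2 + 4*m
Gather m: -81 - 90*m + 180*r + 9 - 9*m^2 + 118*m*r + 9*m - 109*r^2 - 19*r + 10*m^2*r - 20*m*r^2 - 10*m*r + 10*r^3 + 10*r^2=m^2*(10*r - 9) + m*(-20*r^2 + 108*r - 81) + 10*r^3 - 99*r^2 + 161*r - 72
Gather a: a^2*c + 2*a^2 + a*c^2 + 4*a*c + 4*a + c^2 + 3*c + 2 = a^2*(c + 2) + a*(c^2 + 4*c + 4) + c^2 + 3*c + 2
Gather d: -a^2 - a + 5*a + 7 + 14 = -a^2 + 4*a + 21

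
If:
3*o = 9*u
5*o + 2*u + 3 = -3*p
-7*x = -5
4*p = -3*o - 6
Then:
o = 18/41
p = -75/41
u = 6/41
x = 5/7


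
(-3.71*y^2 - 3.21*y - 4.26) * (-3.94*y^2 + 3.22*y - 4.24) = 14.6174*y^4 + 0.701199999999998*y^3 + 22.1786*y^2 - 0.1068*y + 18.0624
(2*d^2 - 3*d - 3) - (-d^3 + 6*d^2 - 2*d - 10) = d^3 - 4*d^2 - d + 7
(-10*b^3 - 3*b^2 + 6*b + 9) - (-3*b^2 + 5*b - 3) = -10*b^3 + b + 12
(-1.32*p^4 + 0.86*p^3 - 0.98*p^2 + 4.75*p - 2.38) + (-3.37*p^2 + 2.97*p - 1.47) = -1.32*p^4 + 0.86*p^3 - 4.35*p^2 + 7.72*p - 3.85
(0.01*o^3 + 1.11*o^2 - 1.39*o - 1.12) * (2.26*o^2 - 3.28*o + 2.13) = 0.0226*o^5 + 2.4758*o^4 - 6.7609*o^3 + 4.3923*o^2 + 0.7129*o - 2.3856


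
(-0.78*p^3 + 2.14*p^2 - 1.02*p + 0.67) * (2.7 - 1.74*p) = 1.3572*p^4 - 5.8296*p^3 + 7.5528*p^2 - 3.9198*p + 1.809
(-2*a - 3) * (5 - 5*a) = 10*a^2 + 5*a - 15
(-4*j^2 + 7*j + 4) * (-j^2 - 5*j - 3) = 4*j^4 + 13*j^3 - 27*j^2 - 41*j - 12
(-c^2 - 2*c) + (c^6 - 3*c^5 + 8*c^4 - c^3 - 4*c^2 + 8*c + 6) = c^6 - 3*c^5 + 8*c^4 - c^3 - 5*c^2 + 6*c + 6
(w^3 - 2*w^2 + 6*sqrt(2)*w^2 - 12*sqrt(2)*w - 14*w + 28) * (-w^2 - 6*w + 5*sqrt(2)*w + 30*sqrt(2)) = -w^5 - 4*w^4 - sqrt(2)*w^4 - 4*sqrt(2)*w^3 + 86*w^3 - 58*sqrt(2)*w^2 + 296*w^2 - 888*w - 280*sqrt(2)*w + 840*sqrt(2)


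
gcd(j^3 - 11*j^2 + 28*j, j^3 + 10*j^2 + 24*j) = j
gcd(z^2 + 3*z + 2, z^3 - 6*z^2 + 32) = z + 2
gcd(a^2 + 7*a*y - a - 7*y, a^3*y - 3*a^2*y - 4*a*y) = 1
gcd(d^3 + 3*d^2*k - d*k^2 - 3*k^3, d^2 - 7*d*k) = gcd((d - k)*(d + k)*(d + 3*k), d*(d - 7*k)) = 1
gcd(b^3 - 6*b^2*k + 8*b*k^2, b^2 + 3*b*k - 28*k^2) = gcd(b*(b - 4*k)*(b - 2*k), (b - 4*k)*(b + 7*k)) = b - 4*k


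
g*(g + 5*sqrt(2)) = g^2 + 5*sqrt(2)*g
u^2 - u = u*(u - 1)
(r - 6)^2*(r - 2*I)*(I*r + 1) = I*r^4 + 3*r^3 - 12*I*r^3 - 36*r^2 + 34*I*r^2 + 108*r + 24*I*r - 72*I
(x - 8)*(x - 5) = x^2 - 13*x + 40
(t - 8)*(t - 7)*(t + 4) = t^3 - 11*t^2 - 4*t + 224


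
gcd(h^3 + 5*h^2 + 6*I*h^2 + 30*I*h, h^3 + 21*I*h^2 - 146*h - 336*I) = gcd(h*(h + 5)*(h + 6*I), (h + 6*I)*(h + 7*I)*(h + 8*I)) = h + 6*I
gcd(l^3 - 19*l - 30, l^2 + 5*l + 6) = l^2 + 5*l + 6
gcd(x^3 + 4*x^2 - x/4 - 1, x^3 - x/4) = x^2 - 1/4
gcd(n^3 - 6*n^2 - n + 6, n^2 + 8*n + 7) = n + 1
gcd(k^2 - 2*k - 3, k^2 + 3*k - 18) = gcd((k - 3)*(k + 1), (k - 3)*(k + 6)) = k - 3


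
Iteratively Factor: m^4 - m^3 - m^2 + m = (m + 1)*(m^3 - 2*m^2 + m) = (m - 1)*(m + 1)*(m^2 - m) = (m - 1)^2*(m + 1)*(m)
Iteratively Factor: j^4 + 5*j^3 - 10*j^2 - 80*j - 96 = (j + 4)*(j^3 + j^2 - 14*j - 24) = (j + 2)*(j + 4)*(j^2 - j - 12) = (j - 4)*(j + 2)*(j + 4)*(j + 3)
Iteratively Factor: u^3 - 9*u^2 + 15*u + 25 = (u + 1)*(u^2 - 10*u + 25) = (u - 5)*(u + 1)*(u - 5)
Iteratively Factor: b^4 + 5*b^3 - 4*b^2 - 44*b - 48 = (b - 3)*(b^3 + 8*b^2 + 20*b + 16) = (b - 3)*(b + 2)*(b^2 + 6*b + 8) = (b - 3)*(b + 2)^2*(b + 4)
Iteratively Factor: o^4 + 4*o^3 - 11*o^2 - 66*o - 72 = (o + 2)*(o^3 + 2*o^2 - 15*o - 36) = (o + 2)*(o + 3)*(o^2 - o - 12) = (o + 2)*(o + 3)^2*(o - 4)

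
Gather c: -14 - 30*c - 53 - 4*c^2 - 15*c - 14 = -4*c^2 - 45*c - 81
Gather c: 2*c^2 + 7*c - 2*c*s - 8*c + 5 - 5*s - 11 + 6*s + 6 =2*c^2 + c*(-2*s - 1) + s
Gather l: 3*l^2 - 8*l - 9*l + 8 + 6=3*l^2 - 17*l + 14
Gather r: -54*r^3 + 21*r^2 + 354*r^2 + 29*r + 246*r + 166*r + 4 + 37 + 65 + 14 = -54*r^3 + 375*r^2 + 441*r + 120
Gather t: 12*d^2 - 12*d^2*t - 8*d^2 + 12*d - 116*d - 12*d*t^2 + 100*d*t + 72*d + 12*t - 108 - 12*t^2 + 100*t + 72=4*d^2 - 32*d + t^2*(-12*d - 12) + t*(-12*d^2 + 100*d + 112) - 36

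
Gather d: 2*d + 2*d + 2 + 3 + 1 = 4*d + 6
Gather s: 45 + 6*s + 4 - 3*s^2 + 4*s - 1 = -3*s^2 + 10*s + 48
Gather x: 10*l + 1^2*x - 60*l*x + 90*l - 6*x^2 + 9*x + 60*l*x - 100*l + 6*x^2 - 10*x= 0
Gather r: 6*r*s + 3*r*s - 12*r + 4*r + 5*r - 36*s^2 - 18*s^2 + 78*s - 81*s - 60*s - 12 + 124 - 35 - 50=r*(9*s - 3) - 54*s^2 - 63*s + 27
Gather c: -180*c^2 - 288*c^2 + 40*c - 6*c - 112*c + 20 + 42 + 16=-468*c^2 - 78*c + 78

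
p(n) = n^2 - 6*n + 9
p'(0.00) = -6.00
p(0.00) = 9.00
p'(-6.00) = -18.00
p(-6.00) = 81.00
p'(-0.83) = -7.66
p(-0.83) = 14.67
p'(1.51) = -2.98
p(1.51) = 2.22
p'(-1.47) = -8.94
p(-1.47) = 19.98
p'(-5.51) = -17.02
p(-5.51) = 72.42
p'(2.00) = -2.00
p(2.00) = 1.00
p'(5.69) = 5.38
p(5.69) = 7.24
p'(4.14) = 2.28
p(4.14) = 1.30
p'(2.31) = -1.38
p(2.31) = 0.48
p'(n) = 2*n - 6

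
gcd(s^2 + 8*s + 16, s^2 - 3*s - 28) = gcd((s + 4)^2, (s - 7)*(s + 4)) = s + 4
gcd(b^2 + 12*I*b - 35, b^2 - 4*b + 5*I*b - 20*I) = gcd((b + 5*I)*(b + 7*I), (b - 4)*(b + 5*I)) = b + 5*I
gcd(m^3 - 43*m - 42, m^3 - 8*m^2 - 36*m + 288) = m + 6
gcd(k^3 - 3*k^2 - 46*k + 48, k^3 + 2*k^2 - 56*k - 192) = k^2 - 2*k - 48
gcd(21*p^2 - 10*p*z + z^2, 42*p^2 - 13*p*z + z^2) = -7*p + z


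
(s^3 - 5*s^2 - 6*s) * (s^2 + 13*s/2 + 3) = s^5 + 3*s^4/2 - 71*s^3/2 - 54*s^2 - 18*s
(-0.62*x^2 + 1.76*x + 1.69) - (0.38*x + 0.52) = -0.62*x^2 + 1.38*x + 1.17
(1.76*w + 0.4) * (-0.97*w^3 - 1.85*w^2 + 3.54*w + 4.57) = -1.7072*w^4 - 3.644*w^3 + 5.4904*w^2 + 9.4592*w + 1.828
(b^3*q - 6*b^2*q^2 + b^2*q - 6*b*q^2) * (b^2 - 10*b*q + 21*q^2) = b^5*q - 16*b^4*q^2 + b^4*q + 81*b^3*q^3 - 16*b^3*q^2 - 126*b^2*q^4 + 81*b^2*q^3 - 126*b*q^4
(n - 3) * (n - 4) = n^2 - 7*n + 12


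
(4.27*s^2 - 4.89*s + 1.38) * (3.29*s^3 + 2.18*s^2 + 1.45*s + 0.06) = 14.0483*s^5 - 6.7795*s^4 + 0.0715000000000003*s^3 - 3.8259*s^2 + 1.7076*s + 0.0828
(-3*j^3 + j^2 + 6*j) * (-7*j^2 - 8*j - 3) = 21*j^5 + 17*j^4 - 41*j^3 - 51*j^2 - 18*j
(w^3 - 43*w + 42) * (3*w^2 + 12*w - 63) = 3*w^5 + 12*w^4 - 192*w^3 - 390*w^2 + 3213*w - 2646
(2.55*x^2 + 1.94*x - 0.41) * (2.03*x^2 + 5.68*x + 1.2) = 5.1765*x^4 + 18.4222*x^3 + 13.2469*x^2 - 0.000799999999999912*x - 0.492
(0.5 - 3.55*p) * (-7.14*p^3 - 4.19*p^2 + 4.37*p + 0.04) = 25.347*p^4 + 11.3045*p^3 - 17.6085*p^2 + 2.043*p + 0.02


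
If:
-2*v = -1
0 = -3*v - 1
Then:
No Solution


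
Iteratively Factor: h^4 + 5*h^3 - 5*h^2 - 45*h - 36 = (h + 3)*(h^3 + 2*h^2 - 11*h - 12) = (h + 3)*(h + 4)*(h^2 - 2*h - 3) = (h - 3)*(h + 3)*(h + 4)*(h + 1)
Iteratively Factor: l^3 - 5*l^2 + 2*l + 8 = (l + 1)*(l^2 - 6*l + 8) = (l - 4)*(l + 1)*(l - 2)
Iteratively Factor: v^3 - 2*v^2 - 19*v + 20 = (v + 4)*(v^2 - 6*v + 5) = (v - 1)*(v + 4)*(v - 5)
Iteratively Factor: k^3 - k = (k)*(k^2 - 1) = k*(k + 1)*(k - 1)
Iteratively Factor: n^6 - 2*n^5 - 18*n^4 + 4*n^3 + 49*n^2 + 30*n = (n)*(n^5 - 2*n^4 - 18*n^3 + 4*n^2 + 49*n + 30) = n*(n + 1)*(n^4 - 3*n^3 - 15*n^2 + 19*n + 30) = n*(n + 1)*(n + 3)*(n^3 - 6*n^2 + 3*n + 10) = n*(n + 1)^2*(n + 3)*(n^2 - 7*n + 10) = n*(n - 2)*(n + 1)^2*(n + 3)*(n - 5)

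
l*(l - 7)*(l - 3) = l^3 - 10*l^2 + 21*l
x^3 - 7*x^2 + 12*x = x*(x - 4)*(x - 3)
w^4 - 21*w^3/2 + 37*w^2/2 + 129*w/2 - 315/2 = (w - 7)*(w - 3)^2*(w + 5/2)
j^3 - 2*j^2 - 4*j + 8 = (j - 2)^2*(j + 2)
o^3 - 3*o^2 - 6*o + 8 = (o - 4)*(o - 1)*(o + 2)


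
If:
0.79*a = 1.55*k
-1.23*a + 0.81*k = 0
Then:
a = 0.00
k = 0.00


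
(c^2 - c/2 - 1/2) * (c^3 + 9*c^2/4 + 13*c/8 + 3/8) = c^5 + 7*c^4/4 - 25*c^2/16 - c - 3/16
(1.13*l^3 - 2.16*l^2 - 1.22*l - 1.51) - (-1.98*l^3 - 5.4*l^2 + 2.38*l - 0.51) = 3.11*l^3 + 3.24*l^2 - 3.6*l - 1.0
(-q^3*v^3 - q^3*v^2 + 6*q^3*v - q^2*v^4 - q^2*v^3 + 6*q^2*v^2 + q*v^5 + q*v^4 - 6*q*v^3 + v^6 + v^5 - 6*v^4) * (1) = -q^3*v^3 - q^3*v^2 + 6*q^3*v - q^2*v^4 - q^2*v^3 + 6*q^2*v^2 + q*v^5 + q*v^4 - 6*q*v^3 + v^6 + v^5 - 6*v^4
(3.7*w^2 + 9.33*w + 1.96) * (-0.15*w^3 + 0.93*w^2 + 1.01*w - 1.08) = -0.555*w^5 + 2.0415*w^4 + 12.1199*w^3 + 7.2501*w^2 - 8.0968*w - 2.1168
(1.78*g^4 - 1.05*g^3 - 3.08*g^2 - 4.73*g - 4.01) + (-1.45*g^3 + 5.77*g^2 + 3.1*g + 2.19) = 1.78*g^4 - 2.5*g^3 + 2.69*g^2 - 1.63*g - 1.82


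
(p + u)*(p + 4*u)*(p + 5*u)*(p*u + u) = p^4*u + 10*p^3*u^2 + p^3*u + 29*p^2*u^3 + 10*p^2*u^2 + 20*p*u^4 + 29*p*u^3 + 20*u^4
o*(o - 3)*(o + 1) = o^3 - 2*o^2 - 3*o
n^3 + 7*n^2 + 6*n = n*(n + 1)*(n + 6)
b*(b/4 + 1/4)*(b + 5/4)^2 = b^4/4 + 7*b^3/8 + 65*b^2/64 + 25*b/64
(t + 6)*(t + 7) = t^2 + 13*t + 42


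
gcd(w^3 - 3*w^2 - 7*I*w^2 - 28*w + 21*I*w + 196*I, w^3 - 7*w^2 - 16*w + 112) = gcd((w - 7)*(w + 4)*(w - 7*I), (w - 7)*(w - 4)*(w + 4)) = w^2 - 3*w - 28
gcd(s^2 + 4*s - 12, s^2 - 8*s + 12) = s - 2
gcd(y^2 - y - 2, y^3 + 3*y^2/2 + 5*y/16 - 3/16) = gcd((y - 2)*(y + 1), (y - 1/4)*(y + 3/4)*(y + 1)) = y + 1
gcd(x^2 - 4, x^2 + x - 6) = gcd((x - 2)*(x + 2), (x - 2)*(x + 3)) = x - 2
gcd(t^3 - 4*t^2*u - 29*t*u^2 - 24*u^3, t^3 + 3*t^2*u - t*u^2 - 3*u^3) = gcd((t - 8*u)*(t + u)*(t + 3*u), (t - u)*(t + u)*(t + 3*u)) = t^2 + 4*t*u + 3*u^2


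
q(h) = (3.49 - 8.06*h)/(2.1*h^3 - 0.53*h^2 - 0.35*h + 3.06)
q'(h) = (3.49 - 8.06*h)*(-6.3*h^2 + 1.06*h + 0.35)/(2.1*h^3 - 0.53*h^2 - 0.35*h + 3.06)^2 - 8.06/(2.1*h^3 - 0.53*h^2 - 0.35*h + 3.06)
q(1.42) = -1.06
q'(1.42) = 0.46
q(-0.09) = 1.37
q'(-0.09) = -2.52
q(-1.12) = -76.71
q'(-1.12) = -4059.04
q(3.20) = -0.34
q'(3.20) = 0.19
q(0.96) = -1.04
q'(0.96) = -0.84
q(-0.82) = 5.51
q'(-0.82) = -18.70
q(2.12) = -0.68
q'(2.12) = 0.47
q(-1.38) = -4.89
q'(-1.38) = -18.80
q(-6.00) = -0.11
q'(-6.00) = -0.04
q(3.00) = -0.38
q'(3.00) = 0.23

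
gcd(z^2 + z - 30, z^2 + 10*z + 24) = z + 6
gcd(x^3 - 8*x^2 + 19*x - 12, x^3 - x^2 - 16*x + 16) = x^2 - 5*x + 4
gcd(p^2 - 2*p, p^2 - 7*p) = p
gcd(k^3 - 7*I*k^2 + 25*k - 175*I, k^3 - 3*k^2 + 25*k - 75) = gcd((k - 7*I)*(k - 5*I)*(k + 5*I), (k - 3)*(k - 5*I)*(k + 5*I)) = k^2 + 25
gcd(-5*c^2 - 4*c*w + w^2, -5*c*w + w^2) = -5*c + w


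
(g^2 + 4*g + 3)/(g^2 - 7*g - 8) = (g + 3)/(g - 8)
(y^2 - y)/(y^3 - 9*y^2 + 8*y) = 1/(y - 8)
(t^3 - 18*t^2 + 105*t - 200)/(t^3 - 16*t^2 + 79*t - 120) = (t - 5)/(t - 3)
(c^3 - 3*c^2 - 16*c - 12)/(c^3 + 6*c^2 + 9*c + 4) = (c^2 - 4*c - 12)/(c^2 + 5*c + 4)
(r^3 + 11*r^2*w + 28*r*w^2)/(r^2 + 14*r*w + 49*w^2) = r*(r + 4*w)/(r + 7*w)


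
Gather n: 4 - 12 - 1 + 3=-6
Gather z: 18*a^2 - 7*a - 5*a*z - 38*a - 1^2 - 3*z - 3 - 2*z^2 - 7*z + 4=18*a^2 - 45*a - 2*z^2 + z*(-5*a - 10)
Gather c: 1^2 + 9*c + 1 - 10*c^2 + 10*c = -10*c^2 + 19*c + 2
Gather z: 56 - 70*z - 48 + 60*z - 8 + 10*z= 0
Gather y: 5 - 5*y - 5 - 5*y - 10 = -10*y - 10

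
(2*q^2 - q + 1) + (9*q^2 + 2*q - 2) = 11*q^2 + q - 1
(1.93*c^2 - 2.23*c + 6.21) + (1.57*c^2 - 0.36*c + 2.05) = 3.5*c^2 - 2.59*c + 8.26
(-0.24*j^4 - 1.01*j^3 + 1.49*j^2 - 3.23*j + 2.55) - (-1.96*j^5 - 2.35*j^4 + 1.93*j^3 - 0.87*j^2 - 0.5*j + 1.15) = 1.96*j^5 + 2.11*j^4 - 2.94*j^3 + 2.36*j^2 - 2.73*j + 1.4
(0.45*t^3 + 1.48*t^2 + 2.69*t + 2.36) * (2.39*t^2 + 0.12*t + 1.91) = 1.0755*t^5 + 3.5912*t^4 + 7.4662*t^3 + 8.79*t^2 + 5.4211*t + 4.5076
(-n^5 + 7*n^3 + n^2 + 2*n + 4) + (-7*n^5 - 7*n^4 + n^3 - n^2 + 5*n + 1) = -8*n^5 - 7*n^4 + 8*n^3 + 7*n + 5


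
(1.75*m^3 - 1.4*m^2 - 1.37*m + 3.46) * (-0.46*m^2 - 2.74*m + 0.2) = -0.805*m^5 - 4.151*m^4 + 4.8162*m^3 + 1.8822*m^2 - 9.7544*m + 0.692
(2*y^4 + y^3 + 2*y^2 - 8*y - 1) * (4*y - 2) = 8*y^5 + 6*y^3 - 36*y^2 + 12*y + 2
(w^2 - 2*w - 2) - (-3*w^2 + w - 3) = 4*w^2 - 3*w + 1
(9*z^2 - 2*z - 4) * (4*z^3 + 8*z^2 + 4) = 36*z^5 + 64*z^4 - 32*z^3 + 4*z^2 - 8*z - 16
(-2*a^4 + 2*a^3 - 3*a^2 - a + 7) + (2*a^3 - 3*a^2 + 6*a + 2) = -2*a^4 + 4*a^3 - 6*a^2 + 5*a + 9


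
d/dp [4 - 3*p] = -3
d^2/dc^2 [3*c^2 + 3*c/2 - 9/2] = 6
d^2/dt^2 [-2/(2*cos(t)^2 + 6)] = 2*(2*sin(t)^4 + 5*sin(t)^2 - 4)/(cos(t)^2 + 3)^3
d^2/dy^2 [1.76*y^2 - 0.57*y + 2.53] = 3.52000000000000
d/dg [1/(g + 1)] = -1/(g + 1)^2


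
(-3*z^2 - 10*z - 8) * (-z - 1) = 3*z^3 + 13*z^2 + 18*z + 8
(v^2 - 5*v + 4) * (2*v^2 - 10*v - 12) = 2*v^4 - 20*v^3 + 46*v^2 + 20*v - 48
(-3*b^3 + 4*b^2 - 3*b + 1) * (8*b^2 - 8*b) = -24*b^5 + 56*b^4 - 56*b^3 + 32*b^2 - 8*b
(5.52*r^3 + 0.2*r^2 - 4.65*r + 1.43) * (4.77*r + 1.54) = 26.3304*r^4 + 9.4548*r^3 - 21.8725*r^2 - 0.339900000000001*r + 2.2022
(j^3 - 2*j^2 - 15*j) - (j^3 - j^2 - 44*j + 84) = -j^2 + 29*j - 84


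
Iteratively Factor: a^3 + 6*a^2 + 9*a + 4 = (a + 1)*(a^2 + 5*a + 4) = (a + 1)*(a + 4)*(a + 1)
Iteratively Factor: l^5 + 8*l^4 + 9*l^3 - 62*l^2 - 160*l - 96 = (l + 2)*(l^4 + 6*l^3 - 3*l^2 - 56*l - 48) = (l + 2)*(l + 4)*(l^3 + 2*l^2 - 11*l - 12) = (l - 3)*(l + 2)*(l + 4)*(l^2 + 5*l + 4) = (l - 3)*(l + 1)*(l + 2)*(l + 4)*(l + 4)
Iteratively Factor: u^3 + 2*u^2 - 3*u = (u)*(u^2 + 2*u - 3) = u*(u - 1)*(u + 3)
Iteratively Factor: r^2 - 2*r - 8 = (r - 4)*(r + 2)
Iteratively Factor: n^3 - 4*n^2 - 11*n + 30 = (n + 3)*(n^2 - 7*n + 10) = (n - 5)*(n + 3)*(n - 2)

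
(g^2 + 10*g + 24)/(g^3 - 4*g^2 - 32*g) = (g + 6)/(g*(g - 8))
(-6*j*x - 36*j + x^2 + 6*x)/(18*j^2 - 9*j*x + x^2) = (x + 6)/(-3*j + x)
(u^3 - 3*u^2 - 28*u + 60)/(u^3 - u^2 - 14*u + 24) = (u^2 - u - 30)/(u^2 + u - 12)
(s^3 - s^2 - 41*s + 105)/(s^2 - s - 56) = (s^2 - 8*s + 15)/(s - 8)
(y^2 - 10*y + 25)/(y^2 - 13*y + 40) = (y - 5)/(y - 8)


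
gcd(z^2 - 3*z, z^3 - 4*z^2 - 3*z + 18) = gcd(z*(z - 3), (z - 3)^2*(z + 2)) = z - 3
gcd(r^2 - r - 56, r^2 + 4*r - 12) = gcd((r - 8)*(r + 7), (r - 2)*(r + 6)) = 1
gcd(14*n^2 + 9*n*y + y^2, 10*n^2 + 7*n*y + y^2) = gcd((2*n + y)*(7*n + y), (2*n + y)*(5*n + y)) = 2*n + y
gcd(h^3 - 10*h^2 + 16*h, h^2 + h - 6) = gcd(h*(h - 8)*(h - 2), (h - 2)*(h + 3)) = h - 2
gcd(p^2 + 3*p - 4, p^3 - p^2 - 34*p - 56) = p + 4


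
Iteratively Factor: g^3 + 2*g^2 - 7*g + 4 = (g - 1)*(g^2 + 3*g - 4) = (g - 1)^2*(g + 4)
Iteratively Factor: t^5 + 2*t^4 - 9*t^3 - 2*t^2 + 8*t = (t - 2)*(t^4 + 4*t^3 - t^2 - 4*t) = t*(t - 2)*(t^3 + 4*t^2 - t - 4) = t*(t - 2)*(t - 1)*(t^2 + 5*t + 4) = t*(t - 2)*(t - 1)*(t + 1)*(t + 4)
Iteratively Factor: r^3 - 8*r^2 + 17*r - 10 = (r - 2)*(r^2 - 6*r + 5) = (r - 2)*(r - 1)*(r - 5)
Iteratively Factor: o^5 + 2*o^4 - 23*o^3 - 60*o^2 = (o - 5)*(o^4 + 7*o^3 + 12*o^2) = o*(o - 5)*(o^3 + 7*o^2 + 12*o) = o*(o - 5)*(o + 3)*(o^2 + 4*o) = o^2*(o - 5)*(o + 3)*(o + 4)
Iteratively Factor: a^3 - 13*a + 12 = (a - 1)*(a^2 + a - 12) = (a - 3)*(a - 1)*(a + 4)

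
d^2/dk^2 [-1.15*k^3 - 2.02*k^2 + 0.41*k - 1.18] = -6.9*k - 4.04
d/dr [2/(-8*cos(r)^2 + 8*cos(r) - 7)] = 16*(sin(r) - sin(2*r))/(8*cos(r) - 4*cos(2*r) - 11)^2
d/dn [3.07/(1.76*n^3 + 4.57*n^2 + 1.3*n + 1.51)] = (-16.2096*n^2 - 28.0598*n - 3.991)/(1.76*n^3 + 4.57*n^2 + 1.3*n + 1.51)^2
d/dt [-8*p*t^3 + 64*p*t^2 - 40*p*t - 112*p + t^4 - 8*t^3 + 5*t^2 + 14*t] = -24*p*t^2 + 128*p*t - 40*p + 4*t^3 - 24*t^2 + 10*t + 14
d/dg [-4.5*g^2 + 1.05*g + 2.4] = 1.05 - 9.0*g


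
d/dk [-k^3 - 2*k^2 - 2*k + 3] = -3*k^2 - 4*k - 2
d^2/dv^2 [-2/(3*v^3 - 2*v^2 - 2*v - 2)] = 4*((9*v - 2)*(-3*v^3 + 2*v^2 + 2*v + 2) + (-9*v^2 + 4*v + 2)^2)/(-3*v^3 + 2*v^2 + 2*v + 2)^3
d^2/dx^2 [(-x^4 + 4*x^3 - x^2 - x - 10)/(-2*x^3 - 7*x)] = 10*(-2*x^6 + 36*x^5 + 69*x^4 - 42*x^3 + 84*x^2 + 98)/(x^3*(8*x^6 + 84*x^4 + 294*x^2 + 343))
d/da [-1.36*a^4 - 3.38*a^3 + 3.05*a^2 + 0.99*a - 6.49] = -5.44*a^3 - 10.14*a^2 + 6.1*a + 0.99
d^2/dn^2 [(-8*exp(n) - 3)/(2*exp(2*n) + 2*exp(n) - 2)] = (-8*exp(4*n) - 4*exp(3*n) - 57*exp(2*n) - 23*exp(n) - 11)*exp(n)/(2*(exp(6*n) + 3*exp(5*n) - 5*exp(3*n) + 3*exp(n) - 1))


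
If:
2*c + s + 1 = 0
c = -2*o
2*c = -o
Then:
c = 0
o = 0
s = -1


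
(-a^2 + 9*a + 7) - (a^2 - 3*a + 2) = -2*a^2 + 12*a + 5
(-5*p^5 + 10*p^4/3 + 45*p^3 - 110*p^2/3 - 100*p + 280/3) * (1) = -5*p^5 + 10*p^4/3 + 45*p^3 - 110*p^2/3 - 100*p + 280/3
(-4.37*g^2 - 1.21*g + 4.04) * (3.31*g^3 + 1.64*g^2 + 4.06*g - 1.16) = -14.4647*g^5 - 11.1719*g^4 - 6.3542*g^3 + 6.7822*g^2 + 17.806*g - 4.6864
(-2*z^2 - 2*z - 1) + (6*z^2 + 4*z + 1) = 4*z^2 + 2*z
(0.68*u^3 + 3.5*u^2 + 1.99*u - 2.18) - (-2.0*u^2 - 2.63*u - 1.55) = 0.68*u^3 + 5.5*u^2 + 4.62*u - 0.63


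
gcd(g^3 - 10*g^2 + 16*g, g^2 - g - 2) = g - 2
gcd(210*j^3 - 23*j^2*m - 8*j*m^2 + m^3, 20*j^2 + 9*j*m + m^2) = 5*j + m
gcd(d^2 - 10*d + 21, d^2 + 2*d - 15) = d - 3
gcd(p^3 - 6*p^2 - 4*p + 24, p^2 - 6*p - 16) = p + 2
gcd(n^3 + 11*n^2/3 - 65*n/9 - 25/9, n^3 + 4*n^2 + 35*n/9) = 1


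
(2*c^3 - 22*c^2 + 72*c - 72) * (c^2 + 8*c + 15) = 2*c^5 - 6*c^4 - 74*c^3 + 174*c^2 + 504*c - 1080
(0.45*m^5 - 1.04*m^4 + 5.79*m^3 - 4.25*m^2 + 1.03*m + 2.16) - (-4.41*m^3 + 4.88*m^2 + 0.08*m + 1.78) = 0.45*m^5 - 1.04*m^4 + 10.2*m^3 - 9.13*m^2 + 0.95*m + 0.38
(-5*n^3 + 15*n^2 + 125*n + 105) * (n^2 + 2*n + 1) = -5*n^5 + 5*n^4 + 150*n^3 + 370*n^2 + 335*n + 105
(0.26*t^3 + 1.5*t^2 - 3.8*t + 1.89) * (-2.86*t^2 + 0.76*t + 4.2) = -0.7436*t^5 - 4.0924*t^4 + 13.1*t^3 - 1.9934*t^2 - 14.5236*t + 7.938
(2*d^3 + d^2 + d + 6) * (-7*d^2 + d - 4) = -14*d^5 - 5*d^4 - 14*d^3 - 45*d^2 + 2*d - 24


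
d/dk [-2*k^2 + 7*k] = 7 - 4*k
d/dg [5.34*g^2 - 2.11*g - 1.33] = 10.68*g - 2.11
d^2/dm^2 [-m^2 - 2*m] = -2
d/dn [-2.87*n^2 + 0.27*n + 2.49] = 0.27 - 5.74*n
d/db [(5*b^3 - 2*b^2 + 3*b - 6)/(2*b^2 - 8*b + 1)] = 5*(2*b^4 - 16*b^3 + 5*b^2 + 4*b - 9)/(4*b^4 - 32*b^3 + 68*b^2 - 16*b + 1)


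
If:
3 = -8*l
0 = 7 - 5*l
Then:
No Solution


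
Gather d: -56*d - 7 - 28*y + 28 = -56*d - 28*y + 21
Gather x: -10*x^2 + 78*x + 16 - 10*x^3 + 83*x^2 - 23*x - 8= -10*x^3 + 73*x^2 + 55*x + 8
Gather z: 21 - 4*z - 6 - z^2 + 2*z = -z^2 - 2*z + 15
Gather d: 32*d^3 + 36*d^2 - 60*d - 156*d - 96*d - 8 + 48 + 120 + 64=32*d^3 + 36*d^2 - 312*d + 224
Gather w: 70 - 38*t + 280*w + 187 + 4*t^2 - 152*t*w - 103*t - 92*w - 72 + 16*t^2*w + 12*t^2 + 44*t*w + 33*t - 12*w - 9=16*t^2 - 108*t + w*(16*t^2 - 108*t + 176) + 176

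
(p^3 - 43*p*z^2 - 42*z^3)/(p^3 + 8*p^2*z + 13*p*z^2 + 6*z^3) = (p - 7*z)/(p + z)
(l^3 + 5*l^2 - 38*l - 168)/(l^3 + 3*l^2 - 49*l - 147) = (l^2 - 2*l - 24)/(l^2 - 4*l - 21)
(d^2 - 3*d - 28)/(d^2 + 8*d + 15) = (d^2 - 3*d - 28)/(d^2 + 8*d + 15)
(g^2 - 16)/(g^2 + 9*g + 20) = (g - 4)/(g + 5)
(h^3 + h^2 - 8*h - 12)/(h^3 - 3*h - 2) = (-h^3 - h^2 + 8*h + 12)/(-h^3 + 3*h + 2)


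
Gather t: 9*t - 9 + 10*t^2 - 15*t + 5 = 10*t^2 - 6*t - 4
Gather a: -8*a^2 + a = -8*a^2 + a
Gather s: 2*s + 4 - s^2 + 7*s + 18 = -s^2 + 9*s + 22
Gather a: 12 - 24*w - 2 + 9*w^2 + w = 9*w^2 - 23*w + 10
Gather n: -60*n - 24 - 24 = -60*n - 48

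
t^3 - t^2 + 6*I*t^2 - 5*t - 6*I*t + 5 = (t - 1)*(t + I)*(t + 5*I)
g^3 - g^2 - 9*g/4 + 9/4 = (g - 3/2)*(g - 1)*(g + 3/2)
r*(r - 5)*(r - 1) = r^3 - 6*r^2 + 5*r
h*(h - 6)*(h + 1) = h^3 - 5*h^2 - 6*h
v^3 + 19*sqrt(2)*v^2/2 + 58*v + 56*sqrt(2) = (v + 2*sqrt(2))*(v + 7*sqrt(2)/2)*(v + 4*sqrt(2))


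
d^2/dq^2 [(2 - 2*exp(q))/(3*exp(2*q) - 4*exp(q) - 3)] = (-18*exp(4*q) + 48*exp(3*q) - 180*exp(2*q) + 128*exp(q) - 42)*exp(q)/(27*exp(6*q) - 108*exp(5*q) + 63*exp(4*q) + 152*exp(3*q) - 63*exp(2*q) - 108*exp(q) - 27)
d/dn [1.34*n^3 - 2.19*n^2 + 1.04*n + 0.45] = 4.02*n^2 - 4.38*n + 1.04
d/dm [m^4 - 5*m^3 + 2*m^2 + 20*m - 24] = 4*m^3 - 15*m^2 + 4*m + 20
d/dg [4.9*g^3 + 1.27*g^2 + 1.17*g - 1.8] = 14.7*g^2 + 2.54*g + 1.17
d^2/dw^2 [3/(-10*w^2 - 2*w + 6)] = 3*(25*w^2 + 5*w - (10*w + 1)^2 - 15)/(5*w^2 + w - 3)^3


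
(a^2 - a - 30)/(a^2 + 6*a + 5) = (a - 6)/(a + 1)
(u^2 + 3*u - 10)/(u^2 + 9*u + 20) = (u - 2)/(u + 4)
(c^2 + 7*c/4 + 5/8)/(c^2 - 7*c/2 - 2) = (c + 5/4)/(c - 4)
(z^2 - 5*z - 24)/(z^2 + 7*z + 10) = (z^2 - 5*z - 24)/(z^2 + 7*z + 10)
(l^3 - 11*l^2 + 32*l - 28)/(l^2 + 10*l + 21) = (l^3 - 11*l^2 + 32*l - 28)/(l^2 + 10*l + 21)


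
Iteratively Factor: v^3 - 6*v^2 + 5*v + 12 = (v - 4)*(v^2 - 2*v - 3) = (v - 4)*(v + 1)*(v - 3)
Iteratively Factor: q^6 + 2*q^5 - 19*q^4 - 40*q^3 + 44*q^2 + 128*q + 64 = (q + 1)*(q^5 + q^4 - 20*q^3 - 20*q^2 + 64*q + 64) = (q + 1)*(q + 4)*(q^4 - 3*q^3 - 8*q^2 + 12*q + 16) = (q - 4)*(q + 1)*(q + 4)*(q^3 + q^2 - 4*q - 4) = (q - 4)*(q + 1)*(q + 2)*(q + 4)*(q^2 - q - 2) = (q - 4)*(q - 2)*(q + 1)*(q + 2)*(q + 4)*(q + 1)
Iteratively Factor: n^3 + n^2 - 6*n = (n)*(n^2 + n - 6) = n*(n + 3)*(n - 2)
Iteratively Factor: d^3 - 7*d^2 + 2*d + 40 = (d - 5)*(d^2 - 2*d - 8) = (d - 5)*(d + 2)*(d - 4)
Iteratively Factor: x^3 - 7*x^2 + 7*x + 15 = (x - 5)*(x^2 - 2*x - 3) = (x - 5)*(x + 1)*(x - 3)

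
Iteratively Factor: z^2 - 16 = (z - 4)*(z + 4)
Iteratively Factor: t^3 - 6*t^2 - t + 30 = (t - 3)*(t^2 - 3*t - 10) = (t - 5)*(t - 3)*(t + 2)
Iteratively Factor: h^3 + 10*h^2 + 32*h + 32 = (h + 2)*(h^2 + 8*h + 16) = (h + 2)*(h + 4)*(h + 4)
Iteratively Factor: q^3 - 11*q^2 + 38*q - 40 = (q - 4)*(q^2 - 7*q + 10) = (q - 5)*(q - 4)*(q - 2)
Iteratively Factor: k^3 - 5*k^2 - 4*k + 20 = (k + 2)*(k^2 - 7*k + 10) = (k - 5)*(k + 2)*(k - 2)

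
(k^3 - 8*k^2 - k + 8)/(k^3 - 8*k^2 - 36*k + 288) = (k^2 - 1)/(k^2 - 36)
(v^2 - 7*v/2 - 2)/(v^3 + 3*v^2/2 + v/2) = (v - 4)/(v*(v + 1))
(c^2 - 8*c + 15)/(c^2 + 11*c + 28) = (c^2 - 8*c + 15)/(c^2 + 11*c + 28)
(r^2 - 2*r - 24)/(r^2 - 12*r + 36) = (r + 4)/(r - 6)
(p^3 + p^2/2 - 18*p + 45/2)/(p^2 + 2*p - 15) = p - 3/2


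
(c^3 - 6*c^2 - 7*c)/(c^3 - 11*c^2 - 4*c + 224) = c*(c + 1)/(c^2 - 4*c - 32)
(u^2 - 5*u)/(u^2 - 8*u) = (u - 5)/(u - 8)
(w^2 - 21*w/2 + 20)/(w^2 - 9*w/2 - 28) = (2*w - 5)/(2*w + 7)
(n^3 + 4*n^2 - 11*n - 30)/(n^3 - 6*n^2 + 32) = (n^2 + 2*n - 15)/(n^2 - 8*n + 16)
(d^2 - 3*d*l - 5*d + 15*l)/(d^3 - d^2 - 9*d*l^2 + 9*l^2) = (d - 5)/(d^2 + 3*d*l - d - 3*l)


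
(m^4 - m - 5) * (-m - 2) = -m^5 - 2*m^4 + m^2 + 7*m + 10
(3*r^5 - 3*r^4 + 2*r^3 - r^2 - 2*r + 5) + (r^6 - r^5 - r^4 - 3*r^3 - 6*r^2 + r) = r^6 + 2*r^5 - 4*r^4 - r^3 - 7*r^2 - r + 5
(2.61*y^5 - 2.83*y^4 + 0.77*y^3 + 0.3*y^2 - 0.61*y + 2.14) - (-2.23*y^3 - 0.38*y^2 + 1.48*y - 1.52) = 2.61*y^5 - 2.83*y^4 + 3.0*y^3 + 0.68*y^2 - 2.09*y + 3.66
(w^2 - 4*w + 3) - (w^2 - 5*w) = w + 3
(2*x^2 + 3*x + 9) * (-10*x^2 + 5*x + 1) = -20*x^4 - 20*x^3 - 73*x^2 + 48*x + 9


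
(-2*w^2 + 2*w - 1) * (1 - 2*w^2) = 4*w^4 - 4*w^3 + 2*w - 1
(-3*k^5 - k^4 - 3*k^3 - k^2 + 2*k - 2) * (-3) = 9*k^5 + 3*k^4 + 9*k^3 + 3*k^2 - 6*k + 6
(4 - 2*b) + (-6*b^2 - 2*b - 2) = -6*b^2 - 4*b + 2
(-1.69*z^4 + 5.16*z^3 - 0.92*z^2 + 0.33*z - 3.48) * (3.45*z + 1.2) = -5.8305*z^5 + 15.774*z^4 + 3.018*z^3 + 0.0345*z^2 - 11.61*z - 4.176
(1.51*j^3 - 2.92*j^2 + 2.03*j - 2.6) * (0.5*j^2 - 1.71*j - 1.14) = 0.755*j^5 - 4.0421*j^4 + 4.2868*j^3 - 1.4425*j^2 + 2.1318*j + 2.964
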